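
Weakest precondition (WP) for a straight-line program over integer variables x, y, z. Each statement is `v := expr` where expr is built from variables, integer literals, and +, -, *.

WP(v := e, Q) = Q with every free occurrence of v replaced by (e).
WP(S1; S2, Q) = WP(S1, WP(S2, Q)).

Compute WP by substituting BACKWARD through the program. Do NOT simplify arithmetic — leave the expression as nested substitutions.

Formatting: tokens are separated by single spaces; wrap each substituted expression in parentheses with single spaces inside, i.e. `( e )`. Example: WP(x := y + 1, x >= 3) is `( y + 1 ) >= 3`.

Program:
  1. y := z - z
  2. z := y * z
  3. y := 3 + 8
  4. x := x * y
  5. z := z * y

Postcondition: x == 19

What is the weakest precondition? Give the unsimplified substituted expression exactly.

Answer: ( x * ( 3 + 8 ) ) == 19

Derivation:
post: x == 19
stmt 5: z := z * y  -- replace 0 occurrence(s) of z with (z * y)
  => x == 19
stmt 4: x := x * y  -- replace 1 occurrence(s) of x with (x * y)
  => ( x * y ) == 19
stmt 3: y := 3 + 8  -- replace 1 occurrence(s) of y with (3 + 8)
  => ( x * ( 3 + 8 ) ) == 19
stmt 2: z := y * z  -- replace 0 occurrence(s) of z with (y * z)
  => ( x * ( 3 + 8 ) ) == 19
stmt 1: y := z - z  -- replace 0 occurrence(s) of y with (z - z)
  => ( x * ( 3 + 8 ) ) == 19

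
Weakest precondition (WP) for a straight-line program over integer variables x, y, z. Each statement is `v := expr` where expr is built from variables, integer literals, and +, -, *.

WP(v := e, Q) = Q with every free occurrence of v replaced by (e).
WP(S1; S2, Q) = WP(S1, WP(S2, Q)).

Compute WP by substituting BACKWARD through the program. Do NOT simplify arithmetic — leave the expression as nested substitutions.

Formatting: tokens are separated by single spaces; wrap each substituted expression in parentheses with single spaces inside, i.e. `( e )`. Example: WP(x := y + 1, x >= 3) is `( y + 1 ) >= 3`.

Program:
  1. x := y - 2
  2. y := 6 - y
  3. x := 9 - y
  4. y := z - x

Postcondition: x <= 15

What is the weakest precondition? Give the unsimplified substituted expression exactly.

Answer: ( 9 - ( 6 - y ) ) <= 15

Derivation:
post: x <= 15
stmt 4: y := z - x  -- replace 0 occurrence(s) of y with (z - x)
  => x <= 15
stmt 3: x := 9 - y  -- replace 1 occurrence(s) of x with (9 - y)
  => ( 9 - y ) <= 15
stmt 2: y := 6 - y  -- replace 1 occurrence(s) of y with (6 - y)
  => ( 9 - ( 6 - y ) ) <= 15
stmt 1: x := y - 2  -- replace 0 occurrence(s) of x with (y - 2)
  => ( 9 - ( 6 - y ) ) <= 15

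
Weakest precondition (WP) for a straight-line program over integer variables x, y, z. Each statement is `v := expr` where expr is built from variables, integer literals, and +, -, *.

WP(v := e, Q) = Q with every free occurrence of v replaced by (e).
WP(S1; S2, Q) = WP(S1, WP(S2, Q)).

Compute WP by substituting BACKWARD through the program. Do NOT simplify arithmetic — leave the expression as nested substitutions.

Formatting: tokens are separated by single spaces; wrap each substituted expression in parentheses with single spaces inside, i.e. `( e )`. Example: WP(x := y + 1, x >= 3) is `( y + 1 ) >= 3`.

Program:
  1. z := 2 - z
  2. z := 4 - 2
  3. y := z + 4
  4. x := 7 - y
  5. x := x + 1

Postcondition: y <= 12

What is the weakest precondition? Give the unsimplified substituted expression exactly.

Answer: ( ( 4 - 2 ) + 4 ) <= 12

Derivation:
post: y <= 12
stmt 5: x := x + 1  -- replace 0 occurrence(s) of x with (x + 1)
  => y <= 12
stmt 4: x := 7 - y  -- replace 0 occurrence(s) of x with (7 - y)
  => y <= 12
stmt 3: y := z + 4  -- replace 1 occurrence(s) of y with (z + 4)
  => ( z + 4 ) <= 12
stmt 2: z := 4 - 2  -- replace 1 occurrence(s) of z with (4 - 2)
  => ( ( 4 - 2 ) + 4 ) <= 12
stmt 1: z := 2 - z  -- replace 0 occurrence(s) of z with (2 - z)
  => ( ( 4 - 2 ) + 4 ) <= 12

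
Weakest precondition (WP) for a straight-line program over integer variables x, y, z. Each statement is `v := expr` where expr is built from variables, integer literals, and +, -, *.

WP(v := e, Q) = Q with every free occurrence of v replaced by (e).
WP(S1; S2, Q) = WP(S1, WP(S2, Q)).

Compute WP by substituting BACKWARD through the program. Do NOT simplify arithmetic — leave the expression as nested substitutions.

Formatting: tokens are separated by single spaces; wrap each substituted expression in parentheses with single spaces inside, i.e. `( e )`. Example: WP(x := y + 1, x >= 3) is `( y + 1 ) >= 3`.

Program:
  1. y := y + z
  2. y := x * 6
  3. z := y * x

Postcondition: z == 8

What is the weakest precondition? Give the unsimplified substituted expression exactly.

Answer: ( ( x * 6 ) * x ) == 8

Derivation:
post: z == 8
stmt 3: z := y * x  -- replace 1 occurrence(s) of z with (y * x)
  => ( y * x ) == 8
stmt 2: y := x * 6  -- replace 1 occurrence(s) of y with (x * 6)
  => ( ( x * 6 ) * x ) == 8
stmt 1: y := y + z  -- replace 0 occurrence(s) of y with (y + z)
  => ( ( x * 6 ) * x ) == 8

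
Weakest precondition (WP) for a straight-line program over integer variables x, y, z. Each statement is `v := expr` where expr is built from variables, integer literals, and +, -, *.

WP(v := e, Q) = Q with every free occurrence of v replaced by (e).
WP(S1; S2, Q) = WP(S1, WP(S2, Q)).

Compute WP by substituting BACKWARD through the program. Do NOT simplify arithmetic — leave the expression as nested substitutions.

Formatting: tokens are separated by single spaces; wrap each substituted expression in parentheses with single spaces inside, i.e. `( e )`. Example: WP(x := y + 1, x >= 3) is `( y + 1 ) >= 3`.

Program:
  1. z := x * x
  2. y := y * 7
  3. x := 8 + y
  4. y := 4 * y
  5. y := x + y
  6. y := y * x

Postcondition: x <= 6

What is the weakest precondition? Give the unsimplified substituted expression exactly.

Answer: ( 8 + ( y * 7 ) ) <= 6

Derivation:
post: x <= 6
stmt 6: y := y * x  -- replace 0 occurrence(s) of y with (y * x)
  => x <= 6
stmt 5: y := x + y  -- replace 0 occurrence(s) of y with (x + y)
  => x <= 6
stmt 4: y := 4 * y  -- replace 0 occurrence(s) of y with (4 * y)
  => x <= 6
stmt 3: x := 8 + y  -- replace 1 occurrence(s) of x with (8 + y)
  => ( 8 + y ) <= 6
stmt 2: y := y * 7  -- replace 1 occurrence(s) of y with (y * 7)
  => ( 8 + ( y * 7 ) ) <= 6
stmt 1: z := x * x  -- replace 0 occurrence(s) of z with (x * x)
  => ( 8 + ( y * 7 ) ) <= 6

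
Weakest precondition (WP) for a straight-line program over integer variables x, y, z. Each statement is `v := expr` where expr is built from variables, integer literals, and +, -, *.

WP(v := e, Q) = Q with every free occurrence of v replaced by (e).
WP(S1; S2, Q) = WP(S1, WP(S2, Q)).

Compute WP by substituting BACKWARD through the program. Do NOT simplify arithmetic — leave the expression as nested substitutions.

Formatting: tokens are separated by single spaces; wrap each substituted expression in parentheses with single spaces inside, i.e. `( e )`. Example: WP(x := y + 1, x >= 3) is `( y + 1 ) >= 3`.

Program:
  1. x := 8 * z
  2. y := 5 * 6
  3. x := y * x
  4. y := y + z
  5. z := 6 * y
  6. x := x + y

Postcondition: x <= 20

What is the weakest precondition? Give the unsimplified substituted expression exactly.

Answer: ( ( ( 5 * 6 ) * ( 8 * z ) ) + ( ( 5 * 6 ) + z ) ) <= 20

Derivation:
post: x <= 20
stmt 6: x := x + y  -- replace 1 occurrence(s) of x with (x + y)
  => ( x + y ) <= 20
stmt 5: z := 6 * y  -- replace 0 occurrence(s) of z with (6 * y)
  => ( x + y ) <= 20
stmt 4: y := y + z  -- replace 1 occurrence(s) of y with (y + z)
  => ( x + ( y + z ) ) <= 20
stmt 3: x := y * x  -- replace 1 occurrence(s) of x with (y * x)
  => ( ( y * x ) + ( y + z ) ) <= 20
stmt 2: y := 5 * 6  -- replace 2 occurrence(s) of y with (5 * 6)
  => ( ( ( 5 * 6 ) * x ) + ( ( 5 * 6 ) + z ) ) <= 20
stmt 1: x := 8 * z  -- replace 1 occurrence(s) of x with (8 * z)
  => ( ( ( 5 * 6 ) * ( 8 * z ) ) + ( ( 5 * 6 ) + z ) ) <= 20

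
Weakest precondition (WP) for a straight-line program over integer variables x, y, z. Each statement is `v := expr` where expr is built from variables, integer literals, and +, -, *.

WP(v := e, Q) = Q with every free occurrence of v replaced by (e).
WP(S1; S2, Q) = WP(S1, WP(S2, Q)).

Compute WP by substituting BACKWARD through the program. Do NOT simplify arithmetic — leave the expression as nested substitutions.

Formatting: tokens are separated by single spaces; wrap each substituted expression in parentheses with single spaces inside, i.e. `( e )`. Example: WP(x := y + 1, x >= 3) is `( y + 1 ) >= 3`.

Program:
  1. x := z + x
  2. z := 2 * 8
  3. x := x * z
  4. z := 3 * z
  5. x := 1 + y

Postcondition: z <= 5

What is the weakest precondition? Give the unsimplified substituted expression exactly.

post: z <= 5
stmt 5: x := 1 + y  -- replace 0 occurrence(s) of x with (1 + y)
  => z <= 5
stmt 4: z := 3 * z  -- replace 1 occurrence(s) of z with (3 * z)
  => ( 3 * z ) <= 5
stmt 3: x := x * z  -- replace 0 occurrence(s) of x with (x * z)
  => ( 3 * z ) <= 5
stmt 2: z := 2 * 8  -- replace 1 occurrence(s) of z with (2 * 8)
  => ( 3 * ( 2 * 8 ) ) <= 5
stmt 1: x := z + x  -- replace 0 occurrence(s) of x with (z + x)
  => ( 3 * ( 2 * 8 ) ) <= 5

Answer: ( 3 * ( 2 * 8 ) ) <= 5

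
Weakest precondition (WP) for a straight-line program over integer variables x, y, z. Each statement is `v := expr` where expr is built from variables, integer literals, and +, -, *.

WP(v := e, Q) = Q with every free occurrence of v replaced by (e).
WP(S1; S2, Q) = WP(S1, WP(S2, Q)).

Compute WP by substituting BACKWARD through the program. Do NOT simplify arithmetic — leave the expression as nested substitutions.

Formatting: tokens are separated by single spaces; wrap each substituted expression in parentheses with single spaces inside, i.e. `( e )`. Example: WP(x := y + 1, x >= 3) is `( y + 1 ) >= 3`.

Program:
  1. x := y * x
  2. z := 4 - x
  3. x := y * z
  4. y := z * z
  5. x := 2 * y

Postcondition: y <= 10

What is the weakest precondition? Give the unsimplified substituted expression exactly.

Answer: ( ( 4 - ( y * x ) ) * ( 4 - ( y * x ) ) ) <= 10

Derivation:
post: y <= 10
stmt 5: x := 2 * y  -- replace 0 occurrence(s) of x with (2 * y)
  => y <= 10
stmt 4: y := z * z  -- replace 1 occurrence(s) of y with (z * z)
  => ( z * z ) <= 10
stmt 3: x := y * z  -- replace 0 occurrence(s) of x with (y * z)
  => ( z * z ) <= 10
stmt 2: z := 4 - x  -- replace 2 occurrence(s) of z with (4 - x)
  => ( ( 4 - x ) * ( 4 - x ) ) <= 10
stmt 1: x := y * x  -- replace 2 occurrence(s) of x with (y * x)
  => ( ( 4 - ( y * x ) ) * ( 4 - ( y * x ) ) ) <= 10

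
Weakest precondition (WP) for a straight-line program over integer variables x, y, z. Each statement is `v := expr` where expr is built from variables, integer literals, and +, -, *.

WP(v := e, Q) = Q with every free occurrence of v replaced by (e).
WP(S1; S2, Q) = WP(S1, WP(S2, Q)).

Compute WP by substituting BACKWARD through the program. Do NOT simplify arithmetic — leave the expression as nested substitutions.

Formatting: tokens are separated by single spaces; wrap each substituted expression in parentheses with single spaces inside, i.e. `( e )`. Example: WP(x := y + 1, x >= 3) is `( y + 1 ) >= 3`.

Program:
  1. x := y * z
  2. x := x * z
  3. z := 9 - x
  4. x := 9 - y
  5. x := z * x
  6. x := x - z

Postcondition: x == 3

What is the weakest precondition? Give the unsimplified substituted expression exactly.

Answer: ( ( ( 9 - ( ( y * z ) * z ) ) * ( 9 - y ) ) - ( 9 - ( ( y * z ) * z ) ) ) == 3

Derivation:
post: x == 3
stmt 6: x := x - z  -- replace 1 occurrence(s) of x with (x - z)
  => ( x - z ) == 3
stmt 5: x := z * x  -- replace 1 occurrence(s) of x with (z * x)
  => ( ( z * x ) - z ) == 3
stmt 4: x := 9 - y  -- replace 1 occurrence(s) of x with (9 - y)
  => ( ( z * ( 9 - y ) ) - z ) == 3
stmt 3: z := 9 - x  -- replace 2 occurrence(s) of z with (9 - x)
  => ( ( ( 9 - x ) * ( 9 - y ) ) - ( 9 - x ) ) == 3
stmt 2: x := x * z  -- replace 2 occurrence(s) of x with (x * z)
  => ( ( ( 9 - ( x * z ) ) * ( 9 - y ) ) - ( 9 - ( x * z ) ) ) == 3
stmt 1: x := y * z  -- replace 2 occurrence(s) of x with (y * z)
  => ( ( ( 9 - ( ( y * z ) * z ) ) * ( 9 - y ) ) - ( 9 - ( ( y * z ) * z ) ) ) == 3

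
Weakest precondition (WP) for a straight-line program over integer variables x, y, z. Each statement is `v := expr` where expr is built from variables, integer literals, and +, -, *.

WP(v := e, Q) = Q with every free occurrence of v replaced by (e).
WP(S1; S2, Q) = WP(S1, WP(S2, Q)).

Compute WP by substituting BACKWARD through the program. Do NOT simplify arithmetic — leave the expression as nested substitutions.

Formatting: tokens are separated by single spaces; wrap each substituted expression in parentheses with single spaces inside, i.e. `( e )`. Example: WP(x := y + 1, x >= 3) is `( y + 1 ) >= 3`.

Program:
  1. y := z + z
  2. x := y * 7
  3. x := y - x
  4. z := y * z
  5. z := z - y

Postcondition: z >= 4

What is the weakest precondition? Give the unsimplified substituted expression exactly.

post: z >= 4
stmt 5: z := z - y  -- replace 1 occurrence(s) of z with (z - y)
  => ( z - y ) >= 4
stmt 4: z := y * z  -- replace 1 occurrence(s) of z with (y * z)
  => ( ( y * z ) - y ) >= 4
stmt 3: x := y - x  -- replace 0 occurrence(s) of x with (y - x)
  => ( ( y * z ) - y ) >= 4
stmt 2: x := y * 7  -- replace 0 occurrence(s) of x with (y * 7)
  => ( ( y * z ) - y ) >= 4
stmt 1: y := z + z  -- replace 2 occurrence(s) of y with (z + z)
  => ( ( ( z + z ) * z ) - ( z + z ) ) >= 4

Answer: ( ( ( z + z ) * z ) - ( z + z ) ) >= 4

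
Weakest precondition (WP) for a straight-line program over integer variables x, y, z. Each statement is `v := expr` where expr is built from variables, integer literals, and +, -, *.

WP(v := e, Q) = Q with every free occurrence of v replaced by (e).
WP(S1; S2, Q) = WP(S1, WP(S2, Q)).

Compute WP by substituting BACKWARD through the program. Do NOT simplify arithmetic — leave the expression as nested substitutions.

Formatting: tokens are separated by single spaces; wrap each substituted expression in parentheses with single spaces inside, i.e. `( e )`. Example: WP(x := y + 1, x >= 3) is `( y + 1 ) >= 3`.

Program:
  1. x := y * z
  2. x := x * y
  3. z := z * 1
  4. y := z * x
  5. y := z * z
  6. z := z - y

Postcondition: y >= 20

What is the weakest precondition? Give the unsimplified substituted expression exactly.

post: y >= 20
stmt 6: z := z - y  -- replace 0 occurrence(s) of z with (z - y)
  => y >= 20
stmt 5: y := z * z  -- replace 1 occurrence(s) of y with (z * z)
  => ( z * z ) >= 20
stmt 4: y := z * x  -- replace 0 occurrence(s) of y with (z * x)
  => ( z * z ) >= 20
stmt 3: z := z * 1  -- replace 2 occurrence(s) of z with (z * 1)
  => ( ( z * 1 ) * ( z * 1 ) ) >= 20
stmt 2: x := x * y  -- replace 0 occurrence(s) of x with (x * y)
  => ( ( z * 1 ) * ( z * 1 ) ) >= 20
stmt 1: x := y * z  -- replace 0 occurrence(s) of x with (y * z)
  => ( ( z * 1 ) * ( z * 1 ) ) >= 20

Answer: ( ( z * 1 ) * ( z * 1 ) ) >= 20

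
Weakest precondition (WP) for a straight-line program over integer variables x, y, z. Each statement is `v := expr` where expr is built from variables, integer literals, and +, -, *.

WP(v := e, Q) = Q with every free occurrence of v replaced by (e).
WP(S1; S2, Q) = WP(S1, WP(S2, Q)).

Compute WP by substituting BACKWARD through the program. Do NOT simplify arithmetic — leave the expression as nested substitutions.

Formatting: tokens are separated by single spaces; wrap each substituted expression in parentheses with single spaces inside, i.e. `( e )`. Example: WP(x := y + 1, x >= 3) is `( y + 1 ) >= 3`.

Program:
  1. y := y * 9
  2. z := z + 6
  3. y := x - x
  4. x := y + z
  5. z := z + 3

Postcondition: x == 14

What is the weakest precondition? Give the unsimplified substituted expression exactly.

post: x == 14
stmt 5: z := z + 3  -- replace 0 occurrence(s) of z with (z + 3)
  => x == 14
stmt 4: x := y + z  -- replace 1 occurrence(s) of x with (y + z)
  => ( y + z ) == 14
stmt 3: y := x - x  -- replace 1 occurrence(s) of y with (x - x)
  => ( ( x - x ) + z ) == 14
stmt 2: z := z + 6  -- replace 1 occurrence(s) of z with (z + 6)
  => ( ( x - x ) + ( z + 6 ) ) == 14
stmt 1: y := y * 9  -- replace 0 occurrence(s) of y with (y * 9)
  => ( ( x - x ) + ( z + 6 ) ) == 14

Answer: ( ( x - x ) + ( z + 6 ) ) == 14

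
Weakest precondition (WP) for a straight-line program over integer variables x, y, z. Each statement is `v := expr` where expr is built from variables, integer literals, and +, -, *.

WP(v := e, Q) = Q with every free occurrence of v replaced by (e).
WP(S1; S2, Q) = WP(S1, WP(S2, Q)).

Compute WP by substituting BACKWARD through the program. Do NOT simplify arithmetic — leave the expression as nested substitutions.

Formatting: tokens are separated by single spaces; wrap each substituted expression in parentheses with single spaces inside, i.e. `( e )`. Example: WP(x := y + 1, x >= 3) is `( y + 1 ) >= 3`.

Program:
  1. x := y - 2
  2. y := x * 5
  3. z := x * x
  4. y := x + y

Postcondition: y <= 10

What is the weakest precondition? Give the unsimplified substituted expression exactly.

post: y <= 10
stmt 4: y := x + y  -- replace 1 occurrence(s) of y with (x + y)
  => ( x + y ) <= 10
stmt 3: z := x * x  -- replace 0 occurrence(s) of z with (x * x)
  => ( x + y ) <= 10
stmt 2: y := x * 5  -- replace 1 occurrence(s) of y with (x * 5)
  => ( x + ( x * 5 ) ) <= 10
stmt 1: x := y - 2  -- replace 2 occurrence(s) of x with (y - 2)
  => ( ( y - 2 ) + ( ( y - 2 ) * 5 ) ) <= 10

Answer: ( ( y - 2 ) + ( ( y - 2 ) * 5 ) ) <= 10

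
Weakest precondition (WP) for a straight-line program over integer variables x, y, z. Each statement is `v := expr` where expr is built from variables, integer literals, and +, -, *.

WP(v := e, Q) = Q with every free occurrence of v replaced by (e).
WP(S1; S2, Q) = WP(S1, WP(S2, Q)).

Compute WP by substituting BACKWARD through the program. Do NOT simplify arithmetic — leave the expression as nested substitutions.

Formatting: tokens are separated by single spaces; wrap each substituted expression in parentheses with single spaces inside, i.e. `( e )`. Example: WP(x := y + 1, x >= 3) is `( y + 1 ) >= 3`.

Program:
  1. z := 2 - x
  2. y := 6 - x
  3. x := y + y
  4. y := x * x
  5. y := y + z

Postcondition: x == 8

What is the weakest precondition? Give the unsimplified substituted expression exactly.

Answer: ( ( 6 - x ) + ( 6 - x ) ) == 8

Derivation:
post: x == 8
stmt 5: y := y + z  -- replace 0 occurrence(s) of y with (y + z)
  => x == 8
stmt 4: y := x * x  -- replace 0 occurrence(s) of y with (x * x)
  => x == 8
stmt 3: x := y + y  -- replace 1 occurrence(s) of x with (y + y)
  => ( y + y ) == 8
stmt 2: y := 6 - x  -- replace 2 occurrence(s) of y with (6 - x)
  => ( ( 6 - x ) + ( 6 - x ) ) == 8
stmt 1: z := 2 - x  -- replace 0 occurrence(s) of z with (2 - x)
  => ( ( 6 - x ) + ( 6 - x ) ) == 8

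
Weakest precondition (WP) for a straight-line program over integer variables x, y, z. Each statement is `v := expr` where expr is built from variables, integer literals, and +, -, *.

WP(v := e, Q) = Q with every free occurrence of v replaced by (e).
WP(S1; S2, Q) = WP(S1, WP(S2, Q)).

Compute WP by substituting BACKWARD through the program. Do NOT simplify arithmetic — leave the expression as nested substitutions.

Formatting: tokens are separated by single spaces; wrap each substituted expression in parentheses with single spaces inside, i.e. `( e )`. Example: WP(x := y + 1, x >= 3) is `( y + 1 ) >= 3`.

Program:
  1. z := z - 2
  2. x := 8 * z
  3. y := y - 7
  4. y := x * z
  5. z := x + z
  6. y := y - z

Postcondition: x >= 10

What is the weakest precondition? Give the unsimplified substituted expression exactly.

Answer: ( 8 * ( z - 2 ) ) >= 10

Derivation:
post: x >= 10
stmt 6: y := y - z  -- replace 0 occurrence(s) of y with (y - z)
  => x >= 10
stmt 5: z := x + z  -- replace 0 occurrence(s) of z with (x + z)
  => x >= 10
stmt 4: y := x * z  -- replace 0 occurrence(s) of y with (x * z)
  => x >= 10
stmt 3: y := y - 7  -- replace 0 occurrence(s) of y with (y - 7)
  => x >= 10
stmt 2: x := 8 * z  -- replace 1 occurrence(s) of x with (8 * z)
  => ( 8 * z ) >= 10
stmt 1: z := z - 2  -- replace 1 occurrence(s) of z with (z - 2)
  => ( 8 * ( z - 2 ) ) >= 10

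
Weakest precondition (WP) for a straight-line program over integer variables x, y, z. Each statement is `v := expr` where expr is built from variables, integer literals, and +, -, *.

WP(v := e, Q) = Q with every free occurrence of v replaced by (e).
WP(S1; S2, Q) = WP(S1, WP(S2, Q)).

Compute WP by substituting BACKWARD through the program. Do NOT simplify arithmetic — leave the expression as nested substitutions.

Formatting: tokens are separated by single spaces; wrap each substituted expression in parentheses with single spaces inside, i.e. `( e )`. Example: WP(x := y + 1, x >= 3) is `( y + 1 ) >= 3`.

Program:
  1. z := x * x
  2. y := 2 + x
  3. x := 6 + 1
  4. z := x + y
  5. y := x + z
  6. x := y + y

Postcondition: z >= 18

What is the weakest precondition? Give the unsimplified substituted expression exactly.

Answer: ( ( 6 + 1 ) + ( 2 + x ) ) >= 18

Derivation:
post: z >= 18
stmt 6: x := y + y  -- replace 0 occurrence(s) of x with (y + y)
  => z >= 18
stmt 5: y := x + z  -- replace 0 occurrence(s) of y with (x + z)
  => z >= 18
stmt 4: z := x + y  -- replace 1 occurrence(s) of z with (x + y)
  => ( x + y ) >= 18
stmt 3: x := 6 + 1  -- replace 1 occurrence(s) of x with (6 + 1)
  => ( ( 6 + 1 ) + y ) >= 18
stmt 2: y := 2 + x  -- replace 1 occurrence(s) of y with (2 + x)
  => ( ( 6 + 1 ) + ( 2 + x ) ) >= 18
stmt 1: z := x * x  -- replace 0 occurrence(s) of z with (x * x)
  => ( ( 6 + 1 ) + ( 2 + x ) ) >= 18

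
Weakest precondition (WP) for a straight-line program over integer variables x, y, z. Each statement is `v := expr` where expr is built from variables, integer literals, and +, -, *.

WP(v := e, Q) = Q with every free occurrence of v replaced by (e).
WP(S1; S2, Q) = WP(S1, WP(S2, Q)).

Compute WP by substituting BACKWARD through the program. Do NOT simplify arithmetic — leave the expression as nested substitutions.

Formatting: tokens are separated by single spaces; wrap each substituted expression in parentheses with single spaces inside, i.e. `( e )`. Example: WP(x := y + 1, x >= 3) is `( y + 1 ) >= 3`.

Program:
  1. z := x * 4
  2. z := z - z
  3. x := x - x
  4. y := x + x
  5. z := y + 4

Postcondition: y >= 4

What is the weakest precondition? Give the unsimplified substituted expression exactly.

post: y >= 4
stmt 5: z := y + 4  -- replace 0 occurrence(s) of z with (y + 4)
  => y >= 4
stmt 4: y := x + x  -- replace 1 occurrence(s) of y with (x + x)
  => ( x + x ) >= 4
stmt 3: x := x - x  -- replace 2 occurrence(s) of x with (x - x)
  => ( ( x - x ) + ( x - x ) ) >= 4
stmt 2: z := z - z  -- replace 0 occurrence(s) of z with (z - z)
  => ( ( x - x ) + ( x - x ) ) >= 4
stmt 1: z := x * 4  -- replace 0 occurrence(s) of z with (x * 4)
  => ( ( x - x ) + ( x - x ) ) >= 4

Answer: ( ( x - x ) + ( x - x ) ) >= 4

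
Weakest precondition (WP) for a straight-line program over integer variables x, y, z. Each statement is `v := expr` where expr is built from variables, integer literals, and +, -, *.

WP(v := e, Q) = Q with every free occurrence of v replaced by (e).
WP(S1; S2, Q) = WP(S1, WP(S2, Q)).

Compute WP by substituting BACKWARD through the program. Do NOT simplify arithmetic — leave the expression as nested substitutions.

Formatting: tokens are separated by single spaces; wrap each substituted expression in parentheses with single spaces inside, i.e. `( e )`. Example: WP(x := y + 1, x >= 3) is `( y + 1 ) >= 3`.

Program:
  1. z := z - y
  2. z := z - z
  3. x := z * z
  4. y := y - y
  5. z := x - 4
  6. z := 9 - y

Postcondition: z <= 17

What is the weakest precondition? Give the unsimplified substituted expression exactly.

Answer: ( 9 - ( y - y ) ) <= 17

Derivation:
post: z <= 17
stmt 6: z := 9 - y  -- replace 1 occurrence(s) of z with (9 - y)
  => ( 9 - y ) <= 17
stmt 5: z := x - 4  -- replace 0 occurrence(s) of z with (x - 4)
  => ( 9 - y ) <= 17
stmt 4: y := y - y  -- replace 1 occurrence(s) of y with (y - y)
  => ( 9 - ( y - y ) ) <= 17
stmt 3: x := z * z  -- replace 0 occurrence(s) of x with (z * z)
  => ( 9 - ( y - y ) ) <= 17
stmt 2: z := z - z  -- replace 0 occurrence(s) of z with (z - z)
  => ( 9 - ( y - y ) ) <= 17
stmt 1: z := z - y  -- replace 0 occurrence(s) of z with (z - y)
  => ( 9 - ( y - y ) ) <= 17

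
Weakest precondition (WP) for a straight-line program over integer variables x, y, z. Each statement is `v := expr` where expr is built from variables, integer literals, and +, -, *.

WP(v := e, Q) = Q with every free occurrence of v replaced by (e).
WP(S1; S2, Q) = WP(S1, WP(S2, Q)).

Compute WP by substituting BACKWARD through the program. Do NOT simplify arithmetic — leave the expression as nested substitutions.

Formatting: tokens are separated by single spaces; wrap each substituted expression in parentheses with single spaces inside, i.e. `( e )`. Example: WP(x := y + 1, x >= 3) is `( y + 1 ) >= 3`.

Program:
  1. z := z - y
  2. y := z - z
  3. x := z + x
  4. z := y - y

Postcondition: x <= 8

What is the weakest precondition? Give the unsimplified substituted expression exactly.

Answer: ( ( z - y ) + x ) <= 8

Derivation:
post: x <= 8
stmt 4: z := y - y  -- replace 0 occurrence(s) of z with (y - y)
  => x <= 8
stmt 3: x := z + x  -- replace 1 occurrence(s) of x with (z + x)
  => ( z + x ) <= 8
stmt 2: y := z - z  -- replace 0 occurrence(s) of y with (z - z)
  => ( z + x ) <= 8
stmt 1: z := z - y  -- replace 1 occurrence(s) of z with (z - y)
  => ( ( z - y ) + x ) <= 8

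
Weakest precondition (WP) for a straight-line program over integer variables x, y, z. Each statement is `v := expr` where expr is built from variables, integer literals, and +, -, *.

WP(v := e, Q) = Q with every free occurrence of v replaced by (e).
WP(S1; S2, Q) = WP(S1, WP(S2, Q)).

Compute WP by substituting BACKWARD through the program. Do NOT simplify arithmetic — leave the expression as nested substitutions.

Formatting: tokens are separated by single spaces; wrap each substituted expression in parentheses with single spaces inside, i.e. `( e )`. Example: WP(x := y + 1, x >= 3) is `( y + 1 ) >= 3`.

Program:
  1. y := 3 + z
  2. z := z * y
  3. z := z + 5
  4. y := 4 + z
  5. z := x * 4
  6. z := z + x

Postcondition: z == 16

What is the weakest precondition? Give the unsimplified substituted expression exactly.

post: z == 16
stmt 6: z := z + x  -- replace 1 occurrence(s) of z with (z + x)
  => ( z + x ) == 16
stmt 5: z := x * 4  -- replace 1 occurrence(s) of z with (x * 4)
  => ( ( x * 4 ) + x ) == 16
stmt 4: y := 4 + z  -- replace 0 occurrence(s) of y with (4 + z)
  => ( ( x * 4 ) + x ) == 16
stmt 3: z := z + 5  -- replace 0 occurrence(s) of z with (z + 5)
  => ( ( x * 4 ) + x ) == 16
stmt 2: z := z * y  -- replace 0 occurrence(s) of z with (z * y)
  => ( ( x * 4 ) + x ) == 16
stmt 1: y := 3 + z  -- replace 0 occurrence(s) of y with (3 + z)
  => ( ( x * 4 ) + x ) == 16

Answer: ( ( x * 4 ) + x ) == 16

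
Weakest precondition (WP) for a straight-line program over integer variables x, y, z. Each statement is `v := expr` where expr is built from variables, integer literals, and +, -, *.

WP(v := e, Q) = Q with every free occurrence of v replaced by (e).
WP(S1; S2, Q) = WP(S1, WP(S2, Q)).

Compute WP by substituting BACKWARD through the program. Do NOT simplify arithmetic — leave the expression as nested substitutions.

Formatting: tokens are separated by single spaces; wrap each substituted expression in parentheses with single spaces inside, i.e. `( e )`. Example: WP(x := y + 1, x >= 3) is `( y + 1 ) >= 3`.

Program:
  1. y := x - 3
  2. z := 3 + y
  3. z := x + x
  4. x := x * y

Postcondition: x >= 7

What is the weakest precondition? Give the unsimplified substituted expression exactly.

post: x >= 7
stmt 4: x := x * y  -- replace 1 occurrence(s) of x with (x * y)
  => ( x * y ) >= 7
stmt 3: z := x + x  -- replace 0 occurrence(s) of z with (x + x)
  => ( x * y ) >= 7
stmt 2: z := 3 + y  -- replace 0 occurrence(s) of z with (3 + y)
  => ( x * y ) >= 7
stmt 1: y := x - 3  -- replace 1 occurrence(s) of y with (x - 3)
  => ( x * ( x - 3 ) ) >= 7

Answer: ( x * ( x - 3 ) ) >= 7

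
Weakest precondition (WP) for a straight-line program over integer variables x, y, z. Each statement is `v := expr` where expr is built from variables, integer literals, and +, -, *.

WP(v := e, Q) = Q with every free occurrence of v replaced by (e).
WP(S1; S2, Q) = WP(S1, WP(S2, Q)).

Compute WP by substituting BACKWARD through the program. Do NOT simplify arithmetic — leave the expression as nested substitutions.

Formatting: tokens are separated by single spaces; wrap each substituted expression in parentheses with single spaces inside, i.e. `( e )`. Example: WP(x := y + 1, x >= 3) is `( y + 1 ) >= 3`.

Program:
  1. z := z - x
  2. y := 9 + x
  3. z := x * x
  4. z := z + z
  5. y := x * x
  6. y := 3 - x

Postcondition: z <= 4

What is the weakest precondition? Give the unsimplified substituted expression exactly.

post: z <= 4
stmt 6: y := 3 - x  -- replace 0 occurrence(s) of y with (3 - x)
  => z <= 4
stmt 5: y := x * x  -- replace 0 occurrence(s) of y with (x * x)
  => z <= 4
stmt 4: z := z + z  -- replace 1 occurrence(s) of z with (z + z)
  => ( z + z ) <= 4
stmt 3: z := x * x  -- replace 2 occurrence(s) of z with (x * x)
  => ( ( x * x ) + ( x * x ) ) <= 4
stmt 2: y := 9 + x  -- replace 0 occurrence(s) of y with (9 + x)
  => ( ( x * x ) + ( x * x ) ) <= 4
stmt 1: z := z - x  -- replace 0 occurrence(s) of z with (z - x)
  => ( ( x * x ) + ( x * x ) ) <= 4

Answer: ( ( x * x ) + ( x * x ) ) <= 4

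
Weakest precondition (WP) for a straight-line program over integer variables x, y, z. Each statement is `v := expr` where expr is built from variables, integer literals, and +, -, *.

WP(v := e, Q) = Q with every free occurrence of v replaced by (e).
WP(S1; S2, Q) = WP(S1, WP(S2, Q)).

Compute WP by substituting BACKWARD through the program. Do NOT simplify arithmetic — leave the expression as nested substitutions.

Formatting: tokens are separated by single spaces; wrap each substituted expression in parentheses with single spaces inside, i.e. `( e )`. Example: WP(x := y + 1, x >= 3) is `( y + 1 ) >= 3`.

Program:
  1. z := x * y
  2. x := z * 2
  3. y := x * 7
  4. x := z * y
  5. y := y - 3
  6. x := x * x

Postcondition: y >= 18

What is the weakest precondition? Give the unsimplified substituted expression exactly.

Answer: ( ( ( ( x * y ) * 2 ) * 7 ) - 3 ) >= 18

Derivation:
post: y >= 18
stmt 6: x := x * x  -- replace 0 occurrence(s) of x with (x * x)
  => y >= 18
stmt 5: y := y - 3  -- replace 1 occurrence(s) of y with (y - 3)
  => ( y - 3 ) >= 18
stmt 4: x := z * y  -- replace 0 occurrence(s) of x with (z * y)
  => ( y - 3 ) >= 18
stmt 3: y := x * 7  -- replace 1 occurrence(s) of y with (x * 7)
  => ( ( x * 7 ) - 3 ) >= 18
stmt 2: x := z * 2  -- replace 1 occurrence(s) of x with (z * 2)
  => ( ( ( z * 2 ) * 7 ) - 3 ) >= 18
stmt 1: z := x * y  -- replace 1 occurrence(s) of z with (x * y)
  => ( ( ( ( x * y ) * 2 ) * 7 ) - 3 ) >= 18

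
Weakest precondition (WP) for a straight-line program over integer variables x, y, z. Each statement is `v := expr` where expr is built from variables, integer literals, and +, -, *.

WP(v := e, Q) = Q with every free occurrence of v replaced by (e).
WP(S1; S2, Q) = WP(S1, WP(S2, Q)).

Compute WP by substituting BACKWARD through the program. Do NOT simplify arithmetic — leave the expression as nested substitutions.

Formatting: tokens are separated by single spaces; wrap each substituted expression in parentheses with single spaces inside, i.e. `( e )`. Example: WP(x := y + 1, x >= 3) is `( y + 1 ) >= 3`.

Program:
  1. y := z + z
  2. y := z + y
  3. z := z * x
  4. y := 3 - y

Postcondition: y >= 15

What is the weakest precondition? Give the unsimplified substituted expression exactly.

post: y >= 15
stmt 4: y := 3 - y  -- replace 1 occurrence(s) of y with (3 - y)
  => ( 3 - y ) >= 15
stmt 3: z := z * x  -- replace 0 occurrence(s) of z with (z * x)
  => ( 3 - y ) >= 15
stmt 2: y := z + y  -- replace 1 occurrence(s) of y with (z + y)
  => ( 3 - ( z + y ) ) >= 15
stmt 1: y := z + z  -- replace 1 occurrence(s) of y with (z + z)
  => ( 3 - ( z + ( z + z ) ) ) >= 15

Answer: ( 3 - ( z + ( z + z ) ) ) >= 15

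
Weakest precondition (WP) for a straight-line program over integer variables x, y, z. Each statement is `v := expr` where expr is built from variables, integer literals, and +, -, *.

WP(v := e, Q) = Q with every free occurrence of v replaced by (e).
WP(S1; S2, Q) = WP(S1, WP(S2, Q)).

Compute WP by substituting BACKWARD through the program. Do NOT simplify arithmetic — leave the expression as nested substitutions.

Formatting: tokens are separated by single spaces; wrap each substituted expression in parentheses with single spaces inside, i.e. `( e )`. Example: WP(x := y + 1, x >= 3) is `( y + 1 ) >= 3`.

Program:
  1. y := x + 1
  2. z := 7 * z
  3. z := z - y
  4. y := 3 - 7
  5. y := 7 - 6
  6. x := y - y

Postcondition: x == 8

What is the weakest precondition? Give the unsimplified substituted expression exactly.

post: x == 8
stmt 6: x := y - y  -- replace 1 occurrence(s) of x with (y - y)
  => ( y - y ) == 8
stmt 5: y := 7 - 6  -- replace 2 occurrence(s) of y with (7 - 6)
  => ( ( 7 - 6 ) - ( 7 - 6 ) ) == 8
stmt 4: y := 3 - 7  -- replace 0 occurrence(s) of y with (3 - 7)
  => ( ( 7 - 6 ) - ( 7 - 6 ) ) == 8
stmt 3: z := z - y  -- replace 0 occurrence(s) of z with (z - y)
  => ( ( 7 - 6 ) - ( 7 - 6 ) ) == 8
stmt 2: z := 7 * z  -- replace 0 occurrence(s) of z with (7 * z)
  => ( ( 7 - 6 ) - ( 7 - 6 ) ) == 8
stmt 1: y := x + 1  -- replace 0 occurrence(s) of y with (x + 1)
  => ( ( 7 - 6 ) - ( 7 - 6 ) ) == 8

Answer: ( ( 7 - 6 ) - ( 7 - 6 ) ) == 8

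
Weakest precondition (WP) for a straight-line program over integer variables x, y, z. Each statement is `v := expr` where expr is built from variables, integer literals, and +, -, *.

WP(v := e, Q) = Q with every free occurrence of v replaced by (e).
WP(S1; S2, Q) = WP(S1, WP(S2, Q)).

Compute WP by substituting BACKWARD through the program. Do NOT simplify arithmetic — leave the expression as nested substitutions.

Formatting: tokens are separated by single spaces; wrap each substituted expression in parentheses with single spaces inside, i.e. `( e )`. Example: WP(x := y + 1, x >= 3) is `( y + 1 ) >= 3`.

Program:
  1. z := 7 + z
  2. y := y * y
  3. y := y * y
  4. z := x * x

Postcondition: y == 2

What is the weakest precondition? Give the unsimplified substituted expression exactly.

post: y == 2
stmt 4: z := x * x  -- replace 0 occurrence(s) of z with (x * x)
  => y == 2
stmt 3: y := y * y  -- replace 1 occurrence(s) of y with (y * y)
  => ( y * y ) == 2
stmt 2: y := y * y  -- replace 2 occurrence(s) of y with (y * y)
  => ( ( y * y ) * ( y * y ) ) == 2
stmt 1: z := 7 + z  -- replace 0 occurrence(s) of z with (7 + z)
  => ( ( y * y ) * ( y * y ) ) == 2

Answer: ( ( y * y ) * ( y * y ) ) == 2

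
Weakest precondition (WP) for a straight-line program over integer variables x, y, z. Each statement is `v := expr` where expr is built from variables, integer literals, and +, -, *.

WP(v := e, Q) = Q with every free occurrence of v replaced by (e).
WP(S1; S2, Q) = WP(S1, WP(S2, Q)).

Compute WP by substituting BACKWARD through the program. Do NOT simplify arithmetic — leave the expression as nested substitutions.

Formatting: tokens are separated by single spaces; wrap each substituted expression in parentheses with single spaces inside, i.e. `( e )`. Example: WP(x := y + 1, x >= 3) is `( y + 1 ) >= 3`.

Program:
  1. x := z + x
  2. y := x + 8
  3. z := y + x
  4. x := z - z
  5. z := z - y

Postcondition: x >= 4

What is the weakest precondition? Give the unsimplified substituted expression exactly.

Answer: ( ( ( ( z + x ) + 8 ) + ( z + x ) ) - ( ( ( z + x ) + 8 ) + ( z + x ) ) ) >= 4

Derivation:
post: x >= 4
stmt 5: z := z - y  -- replace 0 occurrence(s) of z with (z - y)
  => x >= 4
stmt 4: x := z - z  -- replace 1 occurrence(s) of x with (z - z)
  => ( z - z ) >= 4
stmt 3: z := y + x  -- replace 2 occurrence(s) of z with (y + x)
  => ( ( y + x ) - ( y + x ) ) >= 4
stmt 2: y := x + 8  -- replace 2 occurrence(s) of y with (x + 8)
  => ( ( ( x + 8 ) + x ) - ( ( x + 8 ) + x ) ) >= 4
stmt 1: x := z + x  -- replace 4 occurrence(s) of x with (z + x)
  => ( ( ( ( z + x ) + 8 ) + ( z + x ) ) - ( ( ( z + x ) + 8 ) + ( z + x ) ) ) >= 4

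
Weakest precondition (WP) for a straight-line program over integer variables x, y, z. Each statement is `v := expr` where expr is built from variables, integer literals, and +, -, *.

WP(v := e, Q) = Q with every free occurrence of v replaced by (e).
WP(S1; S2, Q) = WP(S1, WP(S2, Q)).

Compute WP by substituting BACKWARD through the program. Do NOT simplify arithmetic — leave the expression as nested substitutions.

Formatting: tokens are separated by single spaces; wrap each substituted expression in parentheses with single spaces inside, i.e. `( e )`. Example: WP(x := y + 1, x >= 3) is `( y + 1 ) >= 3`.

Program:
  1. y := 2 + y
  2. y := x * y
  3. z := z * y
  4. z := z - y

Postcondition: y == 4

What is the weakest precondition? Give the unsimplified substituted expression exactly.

Answer: ( x * ( 2 + y ) ) == 4

Derivation:
post: y == 4
stmt 4: z := z - y  -- replace 0 occurrence(s) of z with (z - y)
  => y == 4
stmt 3: z := z * y  -- replace 0 occurrence(s) of z with (z * y)
  => y == 4
stmt 2: y := x * y  -- replace 1 occurrence(s) of y with (x * y)
  => ( x * y ) == 4
stmt 1: y := 2 + y  -- replace 1 occurrence(s) of y with (2 + y)
  => ( x * ( 2 + y ) ) == 4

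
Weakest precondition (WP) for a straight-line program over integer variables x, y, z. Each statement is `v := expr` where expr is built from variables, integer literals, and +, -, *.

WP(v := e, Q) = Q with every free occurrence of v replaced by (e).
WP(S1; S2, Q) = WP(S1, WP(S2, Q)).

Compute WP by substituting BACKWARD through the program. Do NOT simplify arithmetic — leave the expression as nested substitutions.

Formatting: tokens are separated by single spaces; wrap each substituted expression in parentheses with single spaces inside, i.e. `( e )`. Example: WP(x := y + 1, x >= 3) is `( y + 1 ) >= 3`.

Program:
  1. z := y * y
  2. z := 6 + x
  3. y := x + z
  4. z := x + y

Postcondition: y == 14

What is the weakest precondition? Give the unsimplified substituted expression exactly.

post: y == 14
stmt 4: z := x + y  -- replace 0 occurrence(s) of z with (x + y)
  => y == 14
stmt 3: y := x + z  -- replace 1 occurrence(s) of y with (x + z)
  => ( x + z ) == 14
stmt 2: z := 6 + x  -- replace 1 occurrence(s) of z with (6 + x)
  => ( x + ( 6 + x ) ) == 14
stmt 1: z := y * y  -- replace 0 occurrence(s) of z with (y * y)
  => ( x + ( 6 + x ) ) == 14

Answer: ( x + ( 6 + x ) ) == 14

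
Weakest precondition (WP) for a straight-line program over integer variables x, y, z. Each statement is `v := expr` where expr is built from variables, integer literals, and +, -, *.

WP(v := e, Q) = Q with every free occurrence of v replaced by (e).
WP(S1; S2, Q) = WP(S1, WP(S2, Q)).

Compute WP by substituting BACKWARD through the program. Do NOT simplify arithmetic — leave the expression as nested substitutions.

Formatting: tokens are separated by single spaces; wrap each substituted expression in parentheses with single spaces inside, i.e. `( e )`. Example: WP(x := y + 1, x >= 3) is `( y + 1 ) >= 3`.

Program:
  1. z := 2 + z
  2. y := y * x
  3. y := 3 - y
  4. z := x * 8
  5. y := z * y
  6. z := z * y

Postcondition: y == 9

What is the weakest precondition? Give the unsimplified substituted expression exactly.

Answer: ( ( x * 8 ) * ( 3 - ( y * x ) ) ) == 9

Derivation:
post: y == 9
stmt 6: z := z * y  -- replace 0 occurrence(s) of z with (z * y)
  => y == 9
stmt 5: y := z * y  -- replace 1 occurrence(s) of y with (z * y)
  => ( z * y ) == 9
stmt 4: z := x * 8  -- replace 1 occurrence(s) of z with (x * 8)
  => ( ( x * 8 ) * y ) == 9
stmt 3: y := 3 - y  -- replace 1 occurrence(s) of y with (3 - y)
  => ( ( x * 8 ) * ( 3 - y ) ) == 9
stmt 2: y := y * x  -- replace 1 occurrence(s) of y with (y * x)
  => ( ( x * 8 ) * ( 3 - ( y * x ) ) ) == 9
stmt 1: z := 2 + z  -- replace 0 occurrence(s) of z with (2 + z)
  => ( ( x * 8 ) * ( 3 - ( y * x ) ) ) == 9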